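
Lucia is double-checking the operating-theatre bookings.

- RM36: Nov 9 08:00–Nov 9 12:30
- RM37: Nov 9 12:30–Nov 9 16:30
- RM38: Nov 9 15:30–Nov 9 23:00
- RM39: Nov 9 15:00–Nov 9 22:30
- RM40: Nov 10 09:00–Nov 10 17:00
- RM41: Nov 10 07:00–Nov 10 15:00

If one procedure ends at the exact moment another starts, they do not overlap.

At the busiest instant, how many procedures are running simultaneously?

3

Sort all start/end points and keep a running count:
Nov 9 08:00 start RM36 → 1
Nov 9 12:30 end RM36 → 0
Nov 9 12:30 start RM37 → 1
Nov 9 15:00 start RM39 → 2
Nov 9 15:30 start RM38 → 3
Nov 9 16:30 end RM37 → 2
Nov 9 22:30 end RM39 → 1
Nov 9 23:00 end RM38 → 0
Nov 10 07:00 start RM41 → 1
Nov 10 09:00 start RM40 → 2
Nov 10 15:00 end RM41 → 1
Nov 10 17:00 end RM40 → 0
Peak is 3, at Nov 9 15:30 (RM37, RM38, RM39).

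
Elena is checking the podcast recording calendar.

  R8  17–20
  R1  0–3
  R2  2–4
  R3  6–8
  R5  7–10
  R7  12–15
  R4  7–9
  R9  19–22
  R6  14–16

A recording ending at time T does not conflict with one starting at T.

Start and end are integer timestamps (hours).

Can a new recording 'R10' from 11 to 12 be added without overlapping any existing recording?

Yes — the slot is free

R1: ends 3 at or before R10 starts 11 → clear.
R2: ends 4 at or before R10 starts 11 → clear.
R3: ends 8 at or before R10 starts 11 → clear.
R4: ends 9 at or before R10 starts 11 → clear.
R5: ends 10 at or before R10 starts 11 → clear.
R7: starts 12 at or after R10 ends 12 → clear.
R6: starts 14 at or after R10 ends 12 → clear.
R8: starts 17 at or after R10 ends 12 → clear.
R9: starts 19 at or after R10 ends 12 → clear.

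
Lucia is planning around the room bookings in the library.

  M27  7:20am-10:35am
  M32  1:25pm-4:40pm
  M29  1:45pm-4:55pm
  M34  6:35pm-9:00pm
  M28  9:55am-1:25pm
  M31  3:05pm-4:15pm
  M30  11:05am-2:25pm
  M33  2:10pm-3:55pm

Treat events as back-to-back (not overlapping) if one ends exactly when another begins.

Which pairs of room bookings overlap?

M27 & M28, M28 & M30, M29 & M30, M29 & M31, M29 & M32, M29 & M33, M30 & M32, M30 & M33, M31 & M32, M31 & M33, M32 & M33

Two intervals overlap when each starts before the other ends.
Sorted by start: M27, M28, M30, M32, M29, M33, M31, M34.
M28 starts before M27 ends → M27 and M28 overlap.
M30 starts after M27 ends, so nothing later overlaps M27 either.
M30 starts before M28 ends → M28 and M30 overlap.
M32 starts exactly when M28 ends (back-to-back, no overlap), so nothing later overlaps M28 either.
M32 starts before M30 ends → M30 and M32 overlap.
M29 starts before M30 ends → M30 and M29 overlap.
M33 starts before M30 ends → M30 and M33 overlap.
M31 starts after M30 ends, so nothing later overlaps M30 either.
M29 starts before M32 ends → M32 and M29 overlap.
M33 starts before M32 ends → M32 and M33 overlap.
M31 starts before M32 ends → M32 and M31 overlap.
M34 starts after M32 ends.
M33 starts before M29 ends → M29 and M33 overlap.
M31 starts before M29 ends → M29 and M31 overlap.
M34 starts after M29 ends.
M31 starts before M33 ends → M33 and M31 overlap.
M34 starts after M33 ends.
M34 starts after M31 ends.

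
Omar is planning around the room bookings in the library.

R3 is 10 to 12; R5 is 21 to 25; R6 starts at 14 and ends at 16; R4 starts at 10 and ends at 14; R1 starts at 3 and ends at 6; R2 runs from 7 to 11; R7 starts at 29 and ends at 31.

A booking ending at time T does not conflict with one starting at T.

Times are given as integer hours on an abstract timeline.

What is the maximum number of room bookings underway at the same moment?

3

Sort all start/end points and keep a running count:
3 start R1 → 1
6 end R1 → 0
7 start R2 → 1
10 start R3 → 2
10 start R4 → 3
11 end R2 → 2
12 end R3 → 1
14 end R4 → 0
14 start R6 → 1
16 end R6 → 0
21 start R5 → 1
25 end R5 → 0
29 start R7 → 1
31 end R7 → 0
Peak is 3, at 10 (R2, R3, R4).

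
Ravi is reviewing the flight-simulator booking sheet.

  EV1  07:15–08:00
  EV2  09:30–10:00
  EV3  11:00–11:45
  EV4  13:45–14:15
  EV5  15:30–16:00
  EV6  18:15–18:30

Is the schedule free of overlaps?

Two intervals overlap when each starts before the other ends.
Sorted by start: EV1, EV2, EV3, EV4, EV5, EV6.
EV2 starts after EV1 ends — done with EV1.
EV3 starts after EV2 ends — done with EV2.
EV4 starts after EV3 ends — done with EV3.
EV5 starts after EV4 ends — done with EV4.
EV6 starts after EV5 ends.
Every pair is clear; the schedule has no overlaps.

Yes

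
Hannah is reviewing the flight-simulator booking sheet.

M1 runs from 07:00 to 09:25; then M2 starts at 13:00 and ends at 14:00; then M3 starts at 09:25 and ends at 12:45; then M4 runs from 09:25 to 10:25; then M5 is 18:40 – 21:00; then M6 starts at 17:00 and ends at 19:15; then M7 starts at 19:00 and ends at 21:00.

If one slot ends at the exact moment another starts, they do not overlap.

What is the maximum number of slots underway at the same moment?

Sweep the timeline, counting +1 at each start and −1 at each end (ends before starts at a tie):
07:00 start M1 → 1
09:25 end M1 → 0
09:25 start M3 → 1
09:25 start M4 → 2
10:25 end M4 → 1
12:45 end M3 → 0
13:00 start M2 → 1
14:00 end M2 → 0
17:00 start M6 → 1
18:40 start M5 → 2
19:00 start M7 → 3
19:15 end M6 → 2
21:00 end M5 → 1
21:00 end M7 → 0
Peak is 3, at 19:00 (M5, M6, M7).

3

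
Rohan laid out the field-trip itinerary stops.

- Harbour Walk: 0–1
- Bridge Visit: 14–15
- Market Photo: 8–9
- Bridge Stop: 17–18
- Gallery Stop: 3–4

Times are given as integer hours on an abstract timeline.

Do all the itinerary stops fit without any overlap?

Yes

Check each pair: they overlap iff neither finishes before the other starts.
Sorted by start: Harbour Walk, Gallery Stop, Market Photo, Bridge Visit, Bridge Stop.
Gallery Stop starts after Harbour Walk ends, so Harbour Walk has no further overlaps.
Market Photo starts after Gallery Stop ends, so Gallery Stop has no further overlaps.
Bridge Visit starts after Market Photo ends, so Market Photo has no further overlaps.
Bridge Stop starts after Bridge Visit ends.
Every pair is clear; the schedule has no overlaps.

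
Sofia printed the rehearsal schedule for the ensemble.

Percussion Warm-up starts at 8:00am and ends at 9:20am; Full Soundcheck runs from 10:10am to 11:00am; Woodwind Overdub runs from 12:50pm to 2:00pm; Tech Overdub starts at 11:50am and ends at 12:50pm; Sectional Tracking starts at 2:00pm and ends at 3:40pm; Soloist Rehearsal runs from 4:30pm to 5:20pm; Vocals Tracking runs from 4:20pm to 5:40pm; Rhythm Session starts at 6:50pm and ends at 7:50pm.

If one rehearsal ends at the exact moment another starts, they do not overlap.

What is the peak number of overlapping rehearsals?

Walk through starts and ends in time order (an end at T is processed before a start at T):
8:00am start Percussion Warm-up → 1
9:20am end Percussion Warm-up → 0
10:10am start Full Soundcheck → 1
11:00am end Full Soundcheck → 0
11:50am start Tech Overdub → 1
12:50pm end Tech Overdub → 0
12:50pm start Woodwind Overdub → 1
2:00pm end Woodwind Overdub → 0
2:00pm start Sectional Tracking → 1
3:40pm end Sectional Tracking → 0
4:20pm start Vocals Tracking → 1
4:30pm start Soloist Rehearsal → 2
5:20pm end Soloist Rehearsal → 1
5:40pm end Vocals Tracking → 0
6:50pm start Rhythm Session → 1
7:50pm end Rhythm Session → 0
Peak is 2, at 4:30pm (Soloist Rehearsal, Vocals Tracking).

2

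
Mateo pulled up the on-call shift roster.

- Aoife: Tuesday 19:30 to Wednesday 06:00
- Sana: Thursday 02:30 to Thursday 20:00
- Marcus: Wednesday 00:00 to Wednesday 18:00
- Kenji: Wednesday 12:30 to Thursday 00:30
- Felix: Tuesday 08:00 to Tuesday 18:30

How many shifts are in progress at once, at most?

2

Walk through starts and ends in time order (an end at T is processed before a start at T):
Tuesday 08:00 start Felix → 1
Tuesday 18:30 end Felix → 0
Tuesday 19:30 start Aoife → 1
Wednesday 00:00 start Marcus → 2
Wednesday 06:00 end Aoife → 1
Wednesday 12:30 start Kenji → 2
Wednesday 18:00 end Marcus → 1
Thursday 00:30 end Kenji → 0
Thursday 02:30 start Sana → 1
Thursday 20:00 end Sana → 0
Peak is 2, at Wednesday 00:00 (Aoife, Marcus).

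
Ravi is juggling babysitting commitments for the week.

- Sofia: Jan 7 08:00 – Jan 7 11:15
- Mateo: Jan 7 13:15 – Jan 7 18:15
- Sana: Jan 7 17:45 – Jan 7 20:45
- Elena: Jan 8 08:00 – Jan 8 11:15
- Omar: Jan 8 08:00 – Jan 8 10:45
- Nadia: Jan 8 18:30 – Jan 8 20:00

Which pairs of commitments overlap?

Elena & Omar, Mateo & Sana

Two intervals overlap when each starts before the other ends.
Sorted by start: Sofia, Mateo, Sana, Elena, Omar, Nadia.
Mateo starts after Sofia ends; Sofia is clear from here.
Sana starts before Mateo ends → Mateo and Sana overlap.
Elena starts after Mateo ends; Mateo is clear from here.
Elena starts after Sana ends; Sana is clear from here.
Omar starts before Elena ends → Elena and Omar overlap.
Nadia starts after Elena ends.
Nadia starts after Omar ends.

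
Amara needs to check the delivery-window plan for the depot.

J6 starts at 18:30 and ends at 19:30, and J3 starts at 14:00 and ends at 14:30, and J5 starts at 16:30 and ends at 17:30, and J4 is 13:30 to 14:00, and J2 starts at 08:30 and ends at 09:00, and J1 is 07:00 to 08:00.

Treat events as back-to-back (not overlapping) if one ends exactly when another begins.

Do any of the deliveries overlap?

No

Sorted by start: J1, J2, J4, J3, J5, J6.
J2 starts after J1 ends; J1 is clear from here.
J4 starts after J2 ends; J2 is clear from here.
J3 starts exactly when J4 ends (back-to-back, no overlap); J4 is clear from here.
J5 starts after J3 ends; J3 is clear from here.
J6 starts after J5 ends.
Every pair is clear; the schedule has no overlaps.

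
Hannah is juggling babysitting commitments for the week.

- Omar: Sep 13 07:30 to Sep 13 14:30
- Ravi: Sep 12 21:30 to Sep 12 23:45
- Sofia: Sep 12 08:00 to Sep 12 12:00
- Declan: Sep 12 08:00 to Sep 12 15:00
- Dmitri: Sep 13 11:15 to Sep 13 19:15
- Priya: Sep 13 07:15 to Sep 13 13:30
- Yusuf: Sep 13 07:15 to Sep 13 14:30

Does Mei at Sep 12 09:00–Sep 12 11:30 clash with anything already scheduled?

Declan: starts Sep 12 08:00 before Mei ends Sep 12 11:30, and ends Sep 12 15:00 after Mei starts Sep 12 09:00 → overlap.
Sofia: starts Sep 12 08:00 before Mei ends Sep 12 11:30, and ends Sep 12 12:00 after Mei starts Sep 12 09:00 → overlap.
Ravi: starts Sep 12 21:30 at or after Mei ends Sep 12 11:30 → clear.
Yusuf: starts Sep 13 07:15 at or after Mei ends Sep 12 11:30 → clear.
Priya: starts Sep 13 07:15 at or after Mei ends Sep 12 11:30 → clear.
Omar: starts Sep 13 07:30 at or after Mei ends Sep 12 11:30 → clear.
Dmitri: starts Sep 13 11:15 at or after Mei ends Sep 12 11:30 → clear.
Mei overlaps Declan, Sofia.

Yes — it overlaps Declan, Sofia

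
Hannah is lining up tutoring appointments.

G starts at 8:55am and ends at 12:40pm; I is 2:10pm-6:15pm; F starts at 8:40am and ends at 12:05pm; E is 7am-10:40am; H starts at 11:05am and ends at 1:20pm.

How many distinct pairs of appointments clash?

5

Sorted by start: E, F, G, H, I.
F starts before E ends → E and F overlap.
G starts before E ends → E and G overlap.
H starts after E ends — done with E.
G starts before F ends → F and G overlap.
H starts before F ends → F and H overlap.
I starts after F ends.
H starts before G ends → G and H overlap.
I starts after G ends.
I starts after H ends.
Overlapping pairs: E & F, E & G, F & G, F & H, G & H — 5 in total.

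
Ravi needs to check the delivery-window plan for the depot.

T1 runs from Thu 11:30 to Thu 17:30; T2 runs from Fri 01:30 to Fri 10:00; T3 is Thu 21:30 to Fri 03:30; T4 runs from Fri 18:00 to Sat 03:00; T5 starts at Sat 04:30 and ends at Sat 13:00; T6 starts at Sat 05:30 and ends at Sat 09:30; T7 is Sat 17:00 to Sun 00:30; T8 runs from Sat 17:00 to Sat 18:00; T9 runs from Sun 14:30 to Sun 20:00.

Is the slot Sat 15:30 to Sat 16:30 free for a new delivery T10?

Yes — the slot is free

T1: ends Thu 17:30 at or before T10 starts Sat 15:30 → clear.
T3: ends Fri 03:30 at or before T10 starts Sat 15:30 → clear.
T2: ends Fri 10:00 at or before T10 starts Sat 15:30 → clear.
T4: ends Sat 03:00 at or before T10 starts Sat 15:30 → clear.
T5: ends Sat 13:00 at or before T10 starts Sat 15:30 → clear.
T6: ends Sat 09:30 at or before T10 starts Sat 15:30 → clear.
T7: starts Sat 17:00 at or after T10 ends Sat 16:30 → clear.
T8: starts Sat 17:00 at or after T10 ends Sat 16:30 → clear.
T9: starts Sun 14:30 at or after T10 ends Sat 16:30 → clear.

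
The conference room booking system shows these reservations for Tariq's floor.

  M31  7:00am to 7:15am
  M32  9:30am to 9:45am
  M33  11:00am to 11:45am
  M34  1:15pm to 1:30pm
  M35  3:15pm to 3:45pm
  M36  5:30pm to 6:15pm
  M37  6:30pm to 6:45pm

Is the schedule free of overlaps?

Yes

Check each pair: they overlap iff neither finishes before the other starts.
Sorted by start: M31, M32, M33, M34, M35, M36, M37.
M32 starts after M31 ends — done with M31.
M33 starts after M32 ends — done with M32.
M34 starts after M33 ends — done with M33.
M35 starts after M34 ends — done with M34.
M36 starts after M35 ends — done with M35.
M37 starts after M36 ends.
Every pair is clear; the schedule has no overlaps.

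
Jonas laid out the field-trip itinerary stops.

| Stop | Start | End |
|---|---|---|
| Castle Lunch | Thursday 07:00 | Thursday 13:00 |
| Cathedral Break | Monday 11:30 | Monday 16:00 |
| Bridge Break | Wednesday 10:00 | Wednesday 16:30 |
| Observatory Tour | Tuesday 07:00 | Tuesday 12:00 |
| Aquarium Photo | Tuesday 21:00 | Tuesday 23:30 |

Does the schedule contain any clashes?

No

Sorted by start: Cathedral Break, Observatory Tour, Aquarium Photo, Bridge Break, Castle Lunch.
Observatory Tour starts after Cathedral Break ends; Cathedral Break is clear from here.
Aquarium Photo starts after Observatory Tour ends; Observatory Tour is clear from here.
Bridge Break starts after Aquarium Photo ends; Aquarium Photo is clear from here.
Castle Lunch starts after Bridge Break ends.
Every pair is clear; the schedule has no overlaps.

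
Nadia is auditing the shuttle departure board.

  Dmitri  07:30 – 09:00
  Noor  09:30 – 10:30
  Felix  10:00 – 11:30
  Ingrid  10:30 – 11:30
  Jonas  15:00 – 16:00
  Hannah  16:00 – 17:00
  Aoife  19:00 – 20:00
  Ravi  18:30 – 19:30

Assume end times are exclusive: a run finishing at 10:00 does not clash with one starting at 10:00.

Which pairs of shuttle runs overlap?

Aoife & Ravi, Felix & Ingrid, Felix & Noor

Sorted by start: Dmitri, Noor, Felix, Ingrid, Jonas, Hannah, Ravi, Aoife.
Noor starts after Dmitri ends — done with Dmitri.
Felix starts before Noor ends → Noor and Felix overlap.
Ingrid starts exactly when Noor ends (back-to-back, no overlap) — done with Noor.
Ingrid starts before Felix ends → Felix and Ingrid overlap.
Jonas starts after Felix ends — done with Felix.
Jonas starts after Ingrid ends — done with Ingrid.
Hannah starts exactly when Jonas ends (back-to-back, no overlap) — done with Jonas.
Ravi starts after Hannah ends — done with Hannah.
Aoife starts before Ravi ends → Ravi and Aoife overlap.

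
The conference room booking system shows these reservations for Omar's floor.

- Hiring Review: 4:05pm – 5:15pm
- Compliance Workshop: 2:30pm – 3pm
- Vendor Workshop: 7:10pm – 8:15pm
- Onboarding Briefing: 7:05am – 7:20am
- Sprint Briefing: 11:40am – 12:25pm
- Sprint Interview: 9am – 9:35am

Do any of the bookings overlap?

No

Check each pair: they overlap iff neither finishes before the other starts.
Sorted by start: Onboarding Briefing, Sprint Interview, Sprint Briefing, Compliance Workshop, Hiring Review, Vendor Workshop.
Sprint Interview starts after Onboarding Briefing ends — done with Onboarding Briefing.
Sprint Briefing starts after Sprint Interview ends — done with Sprint Interview.
Compliance Workshop starts after Sprint Briefing ends — done with Sprint Briefing.
Hiring Review starts after Compliance Workshop ends — done with Compliance Workshop.
Vendor Workshop starts after Hiring Review ends.
Every pair is clear; the schedule has no overlaps.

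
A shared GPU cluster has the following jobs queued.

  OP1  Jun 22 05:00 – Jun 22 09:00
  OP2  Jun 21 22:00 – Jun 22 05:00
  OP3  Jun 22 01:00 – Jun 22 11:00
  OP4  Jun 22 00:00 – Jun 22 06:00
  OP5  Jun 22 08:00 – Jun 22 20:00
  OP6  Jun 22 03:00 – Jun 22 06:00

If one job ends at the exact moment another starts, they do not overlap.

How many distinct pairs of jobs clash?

11

Sorted by start: OP2, OP4, OP3, OP6, OP1, OP5.
OP4 starts before OP2 ends → OP2 and OP4 overlap.
OP3 starts before OP2 ends → OP2 and OP3 overlap.
OP6 starts before OP2 ends → OP2 and OP6 overlap.
OP1 starts exactly when OP2 ends (back-to-back, no overlap), so nothing later overlaps OP2 either.
OP3 starts before OP4 ends → OP4 and OP3 overlap.
OP6 starts before OP4 ends → OP4 and OP6 overlap.
OP1 starts before OP4 ends → OP4 and OP1 overlap.
OP5 starts after OP4 ends.
OP6 starts before OP3 ends → OP3 and OP6 overlap.
OP1 starts before OP3 ends → OP3 and OP1 overlap.
OP5 starts before OP3 ends → OP3 and OP5 overlap.
OP1 starts before OP6 ends → OP6 and OP1 overlap.
OP5 starts after OP6 ends.
OP5 starts before OP1 ends → OP1 and OP5 overlap.
Overlapping pairs: OP1 & OP3, OP1 & OP4, OP1 & OP5, OP1 & OP6, OP2 & OP3, OP2 & OP4, OP2 & OP6, OP3 & OP4, OP3 & OP5, OP3 & OP6, OP4 & OP6 — 11 in total.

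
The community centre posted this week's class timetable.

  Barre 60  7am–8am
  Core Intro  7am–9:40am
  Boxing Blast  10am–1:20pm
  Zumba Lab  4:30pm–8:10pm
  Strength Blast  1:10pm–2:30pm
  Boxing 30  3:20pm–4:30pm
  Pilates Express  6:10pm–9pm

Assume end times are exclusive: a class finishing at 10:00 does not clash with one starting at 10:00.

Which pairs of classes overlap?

Barre 60 & Core Intro, Boxing Blast & Strength Blast, Pilates Express & Zumba Lab

Sorted by start: Barre 60, Core Intro, Boxing Blast, Strength Blast, Boxing 30, Zumba Lab, Pilates Express.
Core Intro starts before Barre 60 ends → Barre 60 and Core Intro overlap.
Boxing Blast starts after Barre 60 ends, so Barre 60 has no further overlaps.
Boxing Blast starts after Core Intro ends, so Core Intro has no further overlaps.
Strength Blast starts before Boxing Blast ends → Boxing Blast and Strength Blast overlap.
Boxing 30 starts after Boxing Blast ends, so Boxing Blast has no further overlaps.
Boxing 30 starts after Strength Blast ends, so Strength Blast has no further overlaps.
Zumba Lab starts exactly when Boxing 30 ends (back-to-back, no overlap), so Boxing 30 has no further overlaps.
Pilates Express starts before Zumba Lab ends → Zumba Lab and Pilates Express overlap.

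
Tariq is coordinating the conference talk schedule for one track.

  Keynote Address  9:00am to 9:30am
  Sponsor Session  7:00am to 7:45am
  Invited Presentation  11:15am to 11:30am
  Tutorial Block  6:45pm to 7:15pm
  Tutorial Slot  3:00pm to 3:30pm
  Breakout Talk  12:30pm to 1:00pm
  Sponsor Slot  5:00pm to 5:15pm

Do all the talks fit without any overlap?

Two intervals overlap when each starts before the other ends.
Sorted by start: Sponsor Session, Keynote Address, Invited Presentation, Breakout Talk, Tutorial Slot, Sponsor Slot, Tutorial Block.
Keynote Address starts after Sponsor Session ends — done with Sponsor Session.
Invited Presentation starts after Keynote Address ends — done with Keynote Address.
Breakout Talk starts after Invited Presentation ends — done with Invited Presentation.
Tutorial Slot starts after Breakout Talk ends — done with Breakout Talk.
Sponsor Slot starts after Tutorial Slot ends — done with Tutorial Slot.
Tutorial Block starts after Sponsor Slot ends.
Every pair is clear; the schedule has no overlaps.

Yes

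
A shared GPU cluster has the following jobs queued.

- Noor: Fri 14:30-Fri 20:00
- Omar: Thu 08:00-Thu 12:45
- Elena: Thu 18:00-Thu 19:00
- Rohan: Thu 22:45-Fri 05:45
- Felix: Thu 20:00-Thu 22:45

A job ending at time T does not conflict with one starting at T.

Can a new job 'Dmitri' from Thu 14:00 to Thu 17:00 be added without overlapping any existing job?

Yes — the slot is free

Omar: ends Thu 12:45 at or before Dmitri starts Thu 14:00 → clear.
Elena: starts Thu 18:00 at or after Dmitri ends Thu 17:00 → clear.
Felix: starts Thu 20:00 at or after Dmitri ends Thu 17:00 → clear.
Rohan: starts Thu 22:45 at or after Dmitri ends Thu 17:00 → clear.
Noor: starts Fri 14:30 at or after Dmitri ends Thu 17:00 → clear.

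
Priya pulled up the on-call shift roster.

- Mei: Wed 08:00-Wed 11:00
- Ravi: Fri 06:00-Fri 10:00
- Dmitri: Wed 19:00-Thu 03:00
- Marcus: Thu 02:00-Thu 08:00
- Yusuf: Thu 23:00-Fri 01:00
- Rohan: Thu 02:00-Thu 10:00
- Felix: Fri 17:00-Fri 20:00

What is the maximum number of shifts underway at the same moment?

Sweep the timeline, counting +1 at each start and −1 at each end (ends before starts at a tie):
Wed 08:00 start Mei → 1
Wed 11:00 end Mei → 0
Wed 19:00 start Dmitri → 1
Thu 02:00 start Marcus → 2
Thu 02:00 start Rohan → 3
Thu 03:00 end Dmitri → 2
Thu 08:00 end Marcus → 1
Thu 10:00 end Rohan → 0
Thu 23:00 start Yusuf → 1
Fri 01:00 end Yusuf → 0
Fri 06:00 start Ravi → 1
Fri 10:00 end Ravi → 0
Fri 17:00 start Felix → 1
Fri 20:00 end Felix → 0
Peak is 3, at Thu 02:00 (Dmitri, Marcus, Rohan).

3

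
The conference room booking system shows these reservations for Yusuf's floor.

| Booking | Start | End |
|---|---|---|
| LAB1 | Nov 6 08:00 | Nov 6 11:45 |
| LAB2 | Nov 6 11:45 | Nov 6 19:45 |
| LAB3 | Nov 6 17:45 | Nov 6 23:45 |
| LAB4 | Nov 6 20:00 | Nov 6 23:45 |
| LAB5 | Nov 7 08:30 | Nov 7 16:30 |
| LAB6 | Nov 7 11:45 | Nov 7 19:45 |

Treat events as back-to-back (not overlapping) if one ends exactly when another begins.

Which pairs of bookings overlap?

Sorted by start: LAB1, LAB2, LAB3, LAB4, LAB5, LAB6.
LAB2 starts exactly when LAB1 ends (back-to-back, no overlap), so LAB1 has no further overlaps.
LAB3 starts before LAB2 ends → LAB2 and LAB3 overlap.
LAB4 starts after LAB2 ends, so LAB2 has no further overlaps.
LAB4 starts before LAB3 ends → LAB3 and LAB4 overlap.
LAB5 starts after LAB3 ends, so LAB3 has no further overlaps.
LAB5 starts after LAB4 ends, so LAB4 has no further overlaps.
LAB6 starts before LAB5 ends → LAB5 and LAB6 overlap.

LAB2 & LAB3, LAB3 & LAB4, LAB5 & LAB6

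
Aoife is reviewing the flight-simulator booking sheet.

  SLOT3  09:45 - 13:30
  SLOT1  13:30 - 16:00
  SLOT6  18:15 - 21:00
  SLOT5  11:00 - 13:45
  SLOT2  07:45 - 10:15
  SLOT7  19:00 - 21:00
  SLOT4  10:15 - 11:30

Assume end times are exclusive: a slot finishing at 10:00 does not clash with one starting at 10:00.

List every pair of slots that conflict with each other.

SLOT1 & SLOT5, SLOT2 & SLOT3, SLOT3 & SLOT4, SLOT3 & SLOT5, SLOT4 & SLOT5, SLOT6 & SLOT7

Check each pair: they overlap iff neither finishes before the other starts.
Sorted by start: SLOT2, SLOT3, SLOT4, SLOT5, SLOT1, SLOT6, SLOT7.
SLOT3 starts before SLOT2 ends → SLOT2 and SLOT3 overlap.
SLOT4 starts exactly when SLOT2 ends (back-to-back, no overlap); SLOT2 is clear from here.
SLOT4 starts before SLOT3 ends → SLOT3 and SLOT4 overlap.
SLOT5 starts before SLOT3 ends → SLOT3 and SLOT5 overlap.
SLOT1 starts exactly when SLOT3 ends (back-to-back, no overlap); SLOT3 is clear from here.
SLOT5 starts before SLOT4 ends → SLOT4 and SLOT5 overlap.
SLOT1 starts after SLOT4 ends; SLOT4 is clear from here.
SLOT1 starts before SLOT5 ends → SLOT5 and SLOT1 overlap.
SLOT6 starts after SLOT5 ends; SLOT5 is clear from here.
SLOT6 starts after SLOT1 ends; SLOT1 is clear from here.
SLOT7 starts before SLOT6 ends → SLOT6 and SLOT7 overlap.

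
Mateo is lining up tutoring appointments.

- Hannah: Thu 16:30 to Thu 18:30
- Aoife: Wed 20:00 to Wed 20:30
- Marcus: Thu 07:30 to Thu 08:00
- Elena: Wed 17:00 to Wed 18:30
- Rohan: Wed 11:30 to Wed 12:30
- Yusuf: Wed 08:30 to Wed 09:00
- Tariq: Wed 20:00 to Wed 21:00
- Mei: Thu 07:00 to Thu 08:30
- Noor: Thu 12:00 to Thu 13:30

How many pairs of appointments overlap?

Sorted by start: Yusuf, Rohan, Elena, Aoife, Tariq, Mei, Marcus, Noor, Hannah.
Rohan starts after Yusuf ends — done with Yusuf.
Elena starts after Rohan ends — done with Rohan.
Aoife starts after Elena ends — done with Elena.
Tariq starts before Aoife ends → Aoife and Tariq overlap.
Mei starts after Aoife ends — done with Aoife.
Mei starts after Tariq ends — done with Tariq.
Marcus starts before Mei ends → Mei and Marcus overlap.
Noor starts after Mei ends — done with Mei.
Noor starts after Marcus ends — done with Marcus.
Hannah starts after Noor ends.
Overlapping pairs: Aoife & Tariq, Marcus & Mei — 2 in total.

2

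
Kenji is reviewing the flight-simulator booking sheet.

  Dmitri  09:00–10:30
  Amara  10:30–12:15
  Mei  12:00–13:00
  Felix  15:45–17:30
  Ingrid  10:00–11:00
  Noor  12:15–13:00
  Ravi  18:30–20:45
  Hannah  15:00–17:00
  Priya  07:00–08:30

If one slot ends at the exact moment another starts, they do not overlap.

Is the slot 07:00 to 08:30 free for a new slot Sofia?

No — it overlaps Priya

Priya: starts 07:00 before Sofia ends 08:30, and ends 08:30 after Sofia starts 07:00 → overlap.
Dmitri: starts 09:00 at or after Sofia ends 08:30 → clear.
Ingrid: starts 10:00 at or after Sofia ends 08:30 → clear.
Amara: starts 10:30 at or after Sofia ends 08:30 → clear.
Mei: starts 12:00 at or after Sofia ends 08:30 → clear.
Noor: starts 12:15 at or after Sofia ends 08:30 → clear.
Hannah: starts 15:00 at or after Sofia ends 08:30 → clear.
Felix: starts 15:45 at or after Sofia ends 08:30 → clear.
Ravi: starts 18:30 at or after Sofia ends 08:30 → clear.
Sofia overlaps Priya.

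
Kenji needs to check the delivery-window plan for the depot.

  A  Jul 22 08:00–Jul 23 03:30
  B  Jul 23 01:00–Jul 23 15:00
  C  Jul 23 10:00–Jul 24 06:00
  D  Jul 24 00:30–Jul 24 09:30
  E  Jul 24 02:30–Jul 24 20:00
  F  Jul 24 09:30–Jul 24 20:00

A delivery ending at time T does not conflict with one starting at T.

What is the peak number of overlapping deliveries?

Walk through starts and ends in time order (an end at T is processed before a start at T):
Jul 22 08:00 start A → 1
Jul 23 01:00 start B → 2
Jul 23 03:30 end A → 1
Jul 23 10:00 start C → 2
Jul 23 15:00 end B → 1
Jul 24 00:30 start D → 2
Jul 24 02:30 start E → 3
Jul 24 06:00 end C → 2
Jul 24 09:30 end D → 1
Jul 24 09:30 start F → 2
Jul 24 20:00 end E → 1
Jul 24 20:00 end F → 0
Peak is 3, at Jul 24 02:30 (C, D, E).

3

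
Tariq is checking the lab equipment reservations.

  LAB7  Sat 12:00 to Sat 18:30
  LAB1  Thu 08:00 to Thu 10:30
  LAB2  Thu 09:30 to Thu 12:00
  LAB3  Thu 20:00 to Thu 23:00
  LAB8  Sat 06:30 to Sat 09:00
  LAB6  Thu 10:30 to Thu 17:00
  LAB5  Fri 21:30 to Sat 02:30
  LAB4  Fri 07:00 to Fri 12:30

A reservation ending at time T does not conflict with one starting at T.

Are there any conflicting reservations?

Yes

Check each pair: they overlap iff neither finishes before the other starts.
Sorted by start: LAB1, LAB2, LAB6, LAB3, LAB4, LAB5, LAB8, LAB7.
LAB2 starts before LAB1 ends → LAB1 and LAB2 overlap.
That's a conflict, so the schedule is not conflict-free.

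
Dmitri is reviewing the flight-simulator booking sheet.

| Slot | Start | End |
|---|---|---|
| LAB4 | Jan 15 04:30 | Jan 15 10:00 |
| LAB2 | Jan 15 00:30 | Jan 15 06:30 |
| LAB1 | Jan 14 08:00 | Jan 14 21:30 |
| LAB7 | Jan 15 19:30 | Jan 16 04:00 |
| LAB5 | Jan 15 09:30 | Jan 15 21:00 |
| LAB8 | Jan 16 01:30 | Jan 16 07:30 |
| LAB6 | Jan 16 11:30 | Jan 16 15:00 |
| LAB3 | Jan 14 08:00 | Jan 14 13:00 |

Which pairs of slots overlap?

LAB1 & LAB3, LAB2 & LAB4, LAB4 & LAB5, LAB5 & LAB7, LAB7 & LAB8

Sorted by start: LAB1, LAB3, LAB2, LAB4, LAB5, LAB7, LAB8, LAB6.
LAB3 starts before LAB1 ends → LAB1 and LAB3 overlap.
LAB2 starts after LAB1 ends, so nothing later overlaps LAB1 either.
LAB2 starts after LAB3 ends, so nothing later overlaps LAB3 either.
LAB4 starts before LAB2 ends → LAB2 and LAB4 overlap.
LAB5 starts after LAB2 ends, so nothing later overlaps LAB2 either.
LAB5 starts before LAB4 ends → LAB4 and LAB5 overlap.
LAB7 starts after LAB4 ends, so nothing later overlaps LAB4 either.
LAB7 starts before LAB5 ends → LAB5 and LAB7 overlap.
LAB8 starts after LAB5 ends, so nothing later overlaps LAB5 either.
LAB8 starts before LAB7 ends → LAB7 and LAB8 overlap.
LAB6 starts after LAB7 ends.
LAB6 starts after LAB8 ends.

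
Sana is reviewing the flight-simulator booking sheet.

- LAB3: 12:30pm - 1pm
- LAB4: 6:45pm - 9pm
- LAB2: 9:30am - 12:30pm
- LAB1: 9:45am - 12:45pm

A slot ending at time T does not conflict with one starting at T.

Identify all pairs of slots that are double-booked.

LAB1 & LAB2, LAB1 & LAB3

Sorted by start: LAB2, LAB1, LAB3, LAB4.
LAB1 starts before LAB2 ends → LAB2 and LAB1 overlap.
LAB3 starts exactly when LAB2 ends (back-to-back, no overlap), so LAB2 has no further overlaps.
LAB3 starts before LAB1 ends → LAB1 and LAB3 overlap.
LAB4 starts after LAB1 ends.
LAB4 starts after LAB3 ends.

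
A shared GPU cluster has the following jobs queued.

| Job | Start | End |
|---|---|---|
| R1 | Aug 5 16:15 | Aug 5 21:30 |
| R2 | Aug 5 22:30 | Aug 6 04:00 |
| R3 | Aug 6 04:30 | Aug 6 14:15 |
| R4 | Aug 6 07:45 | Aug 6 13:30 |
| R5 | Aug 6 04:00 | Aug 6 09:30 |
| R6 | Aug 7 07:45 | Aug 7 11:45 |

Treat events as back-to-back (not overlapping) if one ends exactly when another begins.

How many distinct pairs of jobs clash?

Sorted by start: R1, R2, R5, R3, R4, R6.
R2 starts after R1 ends, so nothing later overlaps R1 either.
R5 starts exactly when R2 ends (back-to-back, no overlap), so nothing later overlaps R2 either.
R3 starts before R5 ends → R5 and R3 overlap.
R4 starts before R5 ends → R5 and R4 overlap.
R6 starts after R5 ends.
R4 starts before R3 ends → R3 and R4 overlap.
R6 starts after R3 ends.
R6 starts after R4 ends.
Overlapping pairs: R3 & R4, R3 & R5, R4 & R5 — 3 in total.

3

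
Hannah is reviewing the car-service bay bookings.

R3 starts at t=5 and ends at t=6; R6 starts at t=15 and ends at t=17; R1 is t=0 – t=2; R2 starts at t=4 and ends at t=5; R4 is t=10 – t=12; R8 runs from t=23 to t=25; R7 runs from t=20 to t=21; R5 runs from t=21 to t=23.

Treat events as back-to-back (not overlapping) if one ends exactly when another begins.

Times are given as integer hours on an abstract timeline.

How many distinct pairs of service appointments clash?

0

Sorted by start: R1, R2, R3, R4, R6, R7, R5, R8.
R2 starts after R1 ends; R1 is clear from here.
R3 starts exactly when R2 ends (back-to-back, no overlap); R2 is clear from here.
R4 starts after R3 ends; R3 is clear from here.
R6 starts after R4 ends; R4 is clear from here.
R7 starts after R6 ends; R6 is clear from here.
R5 starts exactly when R7 ends (back-to-back, no overlap); R7 is clear from here.
R8 starts exactly when R5 ends (back-to-back, no overlap).
No pair overlaps.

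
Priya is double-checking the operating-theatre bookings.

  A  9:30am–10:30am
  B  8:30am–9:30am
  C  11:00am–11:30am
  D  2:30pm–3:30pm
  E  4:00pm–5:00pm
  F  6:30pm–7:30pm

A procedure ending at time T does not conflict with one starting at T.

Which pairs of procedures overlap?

no conflicts

Two intervals overlap when each starts before the other ends.
Sorted by start: B, A, C, D, E, F.
A starts exactly when B ends (back-to-back, no overlap) — done with B.
C starts after A ends — done with A.
D starts after C ends — done with C.
E starts after D ends — done with D.
F starts after E ends.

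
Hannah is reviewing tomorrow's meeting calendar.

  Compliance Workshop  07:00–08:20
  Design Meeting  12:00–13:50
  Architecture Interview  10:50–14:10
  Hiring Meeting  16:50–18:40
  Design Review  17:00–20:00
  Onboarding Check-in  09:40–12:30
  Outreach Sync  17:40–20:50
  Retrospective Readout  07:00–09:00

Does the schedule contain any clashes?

Two intervals overlap when each starts before the other ends.
Sorted by start: Compliance Workshop, Retrospective Readout, Onboarding Check-in, Architecture Interview, Design Meeting, Hiring Meeting, Design Review, Outreach Sync.
Retrospective Readout starts before Compliance Workshop ends → Compliance Workshop and Retrospective Readout overlap.
That's a conflict, so the schedule is not conflict-free.

Yes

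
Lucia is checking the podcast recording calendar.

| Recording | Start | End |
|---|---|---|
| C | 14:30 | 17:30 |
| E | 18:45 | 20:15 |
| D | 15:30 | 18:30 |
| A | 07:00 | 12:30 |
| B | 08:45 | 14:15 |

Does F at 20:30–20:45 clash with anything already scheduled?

A: ends 12:30 at or before F starts 20:30 → clear.
B: ends 14:15 at or before F starts 20:30 → clear.
C: ends 17:30 at or before F starts 20:30 → clear.
D: ends 18:30 at or before F starts 20:30 → clear.
E: ends 20:15 at or before F starts 20:30 → clear.

No — it doesn't clash with anything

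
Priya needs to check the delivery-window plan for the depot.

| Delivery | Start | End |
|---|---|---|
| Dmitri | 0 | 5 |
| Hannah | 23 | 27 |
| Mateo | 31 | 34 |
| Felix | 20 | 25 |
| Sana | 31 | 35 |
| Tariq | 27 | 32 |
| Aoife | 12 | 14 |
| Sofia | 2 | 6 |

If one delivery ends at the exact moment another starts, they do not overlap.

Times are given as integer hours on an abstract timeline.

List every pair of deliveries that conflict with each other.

Sorted by start: Dmitri, Sofia, Aoife, Felix, Hannah, Tariq, Sana, Mateo.
Sofia starts before Dmitri ends → Dmitri and Sofia overlap.
Aoife starts after Dmitri ends, so Dmitri has no further overlaps.
Aoife starts after Sofia ends, so Sofia has no further overlaps.
Felix starts after Aoife ends, so Aoife has no further overlaps.
Hannah starts before Felix ends → Felix and Hannah overlap.
Tariq starts after Felix ends, so Felix has no further overlaps.
Tariq starts exactly when Hannah ends (back-to-back, no overlap), so Hannah has no further overlaps.
Sana starts before Tariq ends → Tariq and Sana overlap.
Mateo starts before Tariq ends → Tariq and Mateo overlap.
Mateo starts before Sana ends → Sana and Mateo overlap.

Dmitri & Sofia, Felix & Hannah, Mateo & Sana, Mateo & Tariq, Sana & Tariq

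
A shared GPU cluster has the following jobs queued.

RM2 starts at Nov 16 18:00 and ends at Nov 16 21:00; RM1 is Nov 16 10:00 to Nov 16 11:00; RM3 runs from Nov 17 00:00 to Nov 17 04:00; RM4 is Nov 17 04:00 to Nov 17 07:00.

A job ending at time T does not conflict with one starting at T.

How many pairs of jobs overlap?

Check each pair: they overlap iff neither finishes before the other starts.
Sorted by start: RM1, RM2, RM3, RM4.
RM2 starts after RM1 ends, so RM1 has no further overlaps.
RM3 starts after RM2 ends, so RM2 has no further overlaps.
RM4 starts exactly when RM3 ends (back-to-back, no overlap).
No pair overlaps.

0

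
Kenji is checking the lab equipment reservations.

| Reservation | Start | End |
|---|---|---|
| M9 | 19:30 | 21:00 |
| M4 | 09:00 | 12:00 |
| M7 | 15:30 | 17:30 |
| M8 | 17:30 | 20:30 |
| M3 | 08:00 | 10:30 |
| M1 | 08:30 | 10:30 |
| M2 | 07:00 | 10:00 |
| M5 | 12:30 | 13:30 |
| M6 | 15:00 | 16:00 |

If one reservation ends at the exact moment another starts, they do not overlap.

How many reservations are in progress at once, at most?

4

Walk through starts and ends in time order (an end at T is processed before a start at T):
07:00 start M2 → 1
08:00 start M3 → 2
08:30 start M1 → 3
09:00 start M4 → 4
10:00 end M2 → 3
10:30 end M1 → 2
10:30 end M3 → 1
12:00 end M4 → 0
12:30 start M5 → 1
13:30 end M5 → 0
15:00 start M6 → 1
15:30 start M7 → 2
16:00 end M6 → 1
17:30 end M7 → 0
17:30 start M8 → 1
19:30 start M9 → 2
20:30 end M8 → 1
21:00 end M9 → 0
Peak is 4, at 09:00 (M1, M2, M3, M4).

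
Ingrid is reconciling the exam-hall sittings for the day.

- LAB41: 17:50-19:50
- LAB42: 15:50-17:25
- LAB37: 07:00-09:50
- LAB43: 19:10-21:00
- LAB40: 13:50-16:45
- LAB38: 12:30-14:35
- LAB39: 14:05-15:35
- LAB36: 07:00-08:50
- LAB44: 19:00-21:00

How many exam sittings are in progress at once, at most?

Walk through starts and ends in time order (an end at T is processed before a start at T):
07:00 start LAB36 → 1
07:00 start LAB37 → 2
08:50 end LAB36 → 1
09:50 end LAB37 → 0
12:30 start LAB38 → 1
13:50 start LAB40 → 2
14:05 start LAB39 → 3
14:35 end LAB38 → 2
15:35 end LAB39 → 1
15:50 start LAB42 → 2
16:45 end LAB40 → 1
17:25 end LAB42 → 0
17:50 start LAB41 → 1
19:00 start LAB44 → 2
19:10 start LAB43 → 3
19:50 end LAB41 → 2
21:00 end LAB43 → 1
21:00 end LAB44 → 0
Peak is 3, at 14:05 (LAB38, LAB39, LAB40).

3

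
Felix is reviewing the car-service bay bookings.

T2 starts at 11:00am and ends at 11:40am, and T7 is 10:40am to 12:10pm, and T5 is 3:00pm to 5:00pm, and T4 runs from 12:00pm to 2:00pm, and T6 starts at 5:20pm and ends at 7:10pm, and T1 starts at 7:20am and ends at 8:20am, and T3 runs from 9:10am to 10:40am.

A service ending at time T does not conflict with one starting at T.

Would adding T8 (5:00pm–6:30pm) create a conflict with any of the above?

Yes — it overlaps T6

T1: ends 8:20am at or before T8 starts 5:00pm → clear.
T3: ends 10:40am at or before T8 starts 5:00pm → clear.
T7: ends 12:10pm at or before T8 starts 5:00pm → clear.
T2: ends 11:40am at or before T8 starts 5:00pm → clear.
T4: ends 2:00pm at or before T8 starts 5:00pm → clear.
T5: ends 5:00pm at or before T8 starts 5:00pm → clear.
T6: starts 5:20pm before T8 ends 6:30pm, and ends 7:10pm after T8 starts 5:00pm → overlap.
T8 overlaps T6.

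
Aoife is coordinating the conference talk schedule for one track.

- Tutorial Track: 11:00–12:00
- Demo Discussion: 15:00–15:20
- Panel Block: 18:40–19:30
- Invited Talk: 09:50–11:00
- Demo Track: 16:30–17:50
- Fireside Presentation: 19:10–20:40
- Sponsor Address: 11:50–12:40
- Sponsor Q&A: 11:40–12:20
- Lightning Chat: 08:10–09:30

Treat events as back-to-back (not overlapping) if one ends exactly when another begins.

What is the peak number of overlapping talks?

3

Sort all start/end points and keep a running count:
08:10 start Lightning Chat → 1
09:30 end Lightning Chat → 0
09:50 start Invited Talk → 1
11:00 end Invited Talk → 0
11:00 start Tutorial Track → 1
11:40 start Sponsor Q&A → 2
11:50 start Sponsor Address → 3
12:00 end Tutorial Track → 2
12:20 end Sponsor Q&A → 1
12:40 end Sponsor Address → 0
15:00 start Demo Discussion → 1
15:20 end Demo Discussion → 0
16:30 start Demo Track → 1
17:50 end Demo Track → 0
18:40 start Panel Block → 1
19:10 start Fireside Presentation → 2
19:30 end Panel Block → 1
20:40 end Fireside Presentation → 0
Peak is 3, at 11:50 (Sponsor Address, Sponsor Q&A, Tutorial Track).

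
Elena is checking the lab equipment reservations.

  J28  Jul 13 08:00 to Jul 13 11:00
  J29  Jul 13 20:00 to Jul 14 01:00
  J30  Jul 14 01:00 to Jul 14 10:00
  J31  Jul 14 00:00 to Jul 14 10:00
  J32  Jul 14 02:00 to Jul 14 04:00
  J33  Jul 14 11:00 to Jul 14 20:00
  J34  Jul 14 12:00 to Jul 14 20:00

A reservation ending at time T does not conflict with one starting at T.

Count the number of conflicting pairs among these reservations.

Two intervals overlap when each starts before the other ends.
Sorted by start: J28, J29, J31, J30, J32, J33, J34.
J29 starts after J28 ends — done with J28.
J31 starts before J29 ends → J29 and J31 overlap.
J30 starts exactly when J29 ends (back-to-back, no overlap) — done with J29.
J30 starts before J31 ends → J31 and J30 overlap.
J32 starts before J31 ends → J31 and J32 overlap.
J33 starts after J31 ends — done with J31.
J32 starts before J30 ends → J30 and J32 overlap.
J33 starts after J30 ends — done with J30.
J33 starts after J32 ends — done with J32.
J34 starts before J33 ends → J33 and J34 overlap.
Overlapping pairs: J29 & J31, J30 & J31, J30 & J32, J31 & J32, J33 & J34 — 5 in total.

5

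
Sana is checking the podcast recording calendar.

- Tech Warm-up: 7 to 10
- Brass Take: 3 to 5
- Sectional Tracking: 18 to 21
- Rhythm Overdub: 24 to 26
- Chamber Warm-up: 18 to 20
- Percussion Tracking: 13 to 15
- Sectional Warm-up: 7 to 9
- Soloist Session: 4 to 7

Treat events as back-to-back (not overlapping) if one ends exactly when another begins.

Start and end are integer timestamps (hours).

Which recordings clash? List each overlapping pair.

Check each pair: they overlap iff neither finishes before the other starts.
Sorted by start: Brass Take, Soloist Session, Sectional Warm-up, Tech Warm-up, Percussion Tracking, Sectional Tracking, Chamber Warm-up, Rhythm Overdub.
Soloist Session starts before Brass Take ends → Brass Take and Soloist Session overlap.
Sectional Warm-up starts after Brass Take ends; Brass Take is clear from here.
Sectional Warm-up starts exactly when Soloist Session ends (back-to-back, no overlap); Soloist Session is clear from here.
Tech Warm-up starts before Sectional Warm-up ends → Sectional Warm-up and Tech Warm-up overlap.
Percussion Tracking starts after Sectional Warm-up ends; Sectional Warm-up is clear from here.
Percussion Tracking starts after Tech Warm-up ends; Tech Warm-up is clear from here.
Sectional Tracking starts after Percussion Tracking ends; Percussion Tracking is clear from here.
Chamber Warm-up starts before Sectional Tracking ends → Sectional Tracking and Chamber Warm-up overlap.
Rhythm Overdub starts after Sectional Tracking ends.
Rhythm Overdub starts after Chamber Warm-up ends.

Brass Take & Soloist Session, Chamber Warm-up & Sectional Tracking, Sectional Warm-up & Tech Warm-up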